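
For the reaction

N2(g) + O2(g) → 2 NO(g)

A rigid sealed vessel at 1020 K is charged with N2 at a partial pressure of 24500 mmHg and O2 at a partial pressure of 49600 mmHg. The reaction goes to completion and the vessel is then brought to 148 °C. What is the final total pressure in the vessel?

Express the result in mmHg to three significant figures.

30600 mmHg

With V and T fixed, P_i ∝ n_i, so the mole ratios apply directly to partial pressures at 1020 K.
P(O2) required for 24500 mmHg of N2 = (1/1) × 24500 = 24500 mmHg; available 49600 mmHg, so N2 is limiting.
P(O2) remaining = 49600 − (1/1) × 24500 = 25100 mmHg
P(gaseous products) = (2)/1 × 24500 = 49000 mmHg
P_total at 1020 K = 25100 + 49000 = 74100 mmHg
Scaling to 148 °C: P = 74100 × 421.15/1020 = 30600 mmHg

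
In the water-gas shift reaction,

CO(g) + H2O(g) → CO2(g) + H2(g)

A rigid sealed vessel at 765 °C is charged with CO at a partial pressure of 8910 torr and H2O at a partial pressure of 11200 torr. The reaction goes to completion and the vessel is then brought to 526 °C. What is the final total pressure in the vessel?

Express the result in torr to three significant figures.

With V and T fixed, P_i ∝ n_i, so the mole ratios apply directly to partial pressures at 765 °C.
P(H2O) required for 8910 torr of CO = (1/1) × 8910 = 8910 torr; available 11200 torr, so CO is limiting.
P(H2O) remaining = 11200 − (1/1) × 8910 = 2290 torr
P(gaseous products) = (1+1)/1 × 8910 = 17820 torr
P_total at 765 °C = 2290 + 17820 = 20110 torr
Scaling to 526 °C: P = 20110 × 799.15/1038.15 = 15480 torr

15500 torr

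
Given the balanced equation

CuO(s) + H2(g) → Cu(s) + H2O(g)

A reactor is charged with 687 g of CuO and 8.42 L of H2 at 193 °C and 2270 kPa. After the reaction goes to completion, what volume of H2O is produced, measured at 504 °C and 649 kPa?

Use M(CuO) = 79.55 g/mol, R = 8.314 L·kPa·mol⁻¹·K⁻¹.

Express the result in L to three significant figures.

49.1 L

n(CuO) = 687 / 79.55 = 8.636 mol
n(H2) = PV/RT = (2270 × 8.42) / (8.314 × 466.15) = 4.932 mol
For 8.636 mol CuO, stoichiometry requires (1/1) × 8.636 = 8.636 mol H2; 4.932 mol is available, so H2 is limiting.
n(H2O) = (1/1) × 4.932 = 4.932 mol
V(H2O) = nRT/P = 4.932 × 8.314 × 777.15 / 649 = 49.10 L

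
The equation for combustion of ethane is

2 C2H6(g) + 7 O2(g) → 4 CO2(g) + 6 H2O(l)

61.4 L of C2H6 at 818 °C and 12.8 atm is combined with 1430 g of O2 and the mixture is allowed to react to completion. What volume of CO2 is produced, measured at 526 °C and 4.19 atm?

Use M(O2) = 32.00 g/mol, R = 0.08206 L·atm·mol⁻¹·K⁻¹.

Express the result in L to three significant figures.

275 L

n(C2H6) = PV/RT = (12.8 × 61.4) / (0.08206 × 1091.15) = 8.777 mol
n(O2) = 1430 / 32.00 = 44.69 mol
For 8.777 mol C2H6, stoichiometry requires (7/2) × 8.777 = 30.72 mol O2; 44.69 mol is available, so C2H6 is limiting.
n(CO2) = (4/2) × 8.777 = 17.55 mol
V(CO2) = nRT/P = 17.55 × 0.08206 × 799.15 / 4.19 = 274.7 L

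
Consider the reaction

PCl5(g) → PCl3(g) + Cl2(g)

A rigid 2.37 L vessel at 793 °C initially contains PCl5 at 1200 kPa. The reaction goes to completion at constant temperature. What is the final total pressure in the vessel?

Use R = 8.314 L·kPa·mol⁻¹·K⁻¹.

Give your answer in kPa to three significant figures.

Since T and V are fixed, P_final/P_initial = n_final/n_initial = 2/1.
P_final = (2/1) × 1200 = 2400 kPa

2400 kPa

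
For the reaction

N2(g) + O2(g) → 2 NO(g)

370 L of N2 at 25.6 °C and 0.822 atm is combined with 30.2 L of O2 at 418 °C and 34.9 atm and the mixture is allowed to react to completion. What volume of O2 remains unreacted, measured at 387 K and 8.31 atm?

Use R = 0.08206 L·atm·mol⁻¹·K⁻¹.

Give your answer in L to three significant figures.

23.6 L

n(N2) = PV/RT = (0.822 × 370) / (0.08206 × 298.75) = 12.41 mol
n(O2) = PV/RT = (34.9 × 30.2) / (0.08206 × 691.15) = 18.58 mol
For 12.41 mol N2, stoichiometry requires (1/1) × 12.41 = 12.41 mol O2; 18.58 mol is available, so N2 is limiting.
n(O2) consumed = (1/1) × 12.41 = 12.41 mol; remaining = 18.58 − 12.41 = 6.170 mol
V(O2) = nRT/P = 6.170 × 0.08206 × 387 / 8.31 = 23.58 L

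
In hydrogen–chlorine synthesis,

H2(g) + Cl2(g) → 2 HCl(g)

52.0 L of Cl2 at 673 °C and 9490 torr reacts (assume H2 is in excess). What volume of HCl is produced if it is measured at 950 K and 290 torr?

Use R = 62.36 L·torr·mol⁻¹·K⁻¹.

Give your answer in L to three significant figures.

3420 L

n(Cl2) = PV/RT = (9490 × 52.0) / (62.36 × 946.15) = 8.364 mol
n(HCl) = (2/1) × 8.364 = 16.73 mol
V = nRT/P = 16.73 × 62.36 × 950 / 290 = 3418 L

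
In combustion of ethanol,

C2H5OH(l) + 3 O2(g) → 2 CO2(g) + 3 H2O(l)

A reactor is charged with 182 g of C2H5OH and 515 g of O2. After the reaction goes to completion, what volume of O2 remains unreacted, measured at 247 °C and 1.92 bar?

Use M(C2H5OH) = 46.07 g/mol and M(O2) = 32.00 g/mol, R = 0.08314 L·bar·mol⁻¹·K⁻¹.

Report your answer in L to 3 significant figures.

95.5 L

n(C2H5OH) = 182 / 46.07 = 3.951 mol
n(O2) = 515 / 32.00 = 16.09 mol
For 3.951 mol C2H5OH, stoichiometry requires (3/1) × 3.951 = 11.85 mol O2; 16.09 mol is available, so C2H5OH is limiting.
n(O2) consumed = (3/1) × 3.951 = 11.85 mol; remaining = 16.09 − 11.85 = 4.240 mol
V(O2) = nRT/P = 4.240 × 0.08314 × 520.15 / 1.92 = 95.50 L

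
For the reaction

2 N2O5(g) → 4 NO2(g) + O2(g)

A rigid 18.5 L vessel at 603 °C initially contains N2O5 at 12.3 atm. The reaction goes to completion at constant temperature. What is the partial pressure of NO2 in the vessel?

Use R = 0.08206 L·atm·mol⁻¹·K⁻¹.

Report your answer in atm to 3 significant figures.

24.6 atm

n(N2O5)₀ = PV/RT = (12.3 × 18.5) / (0.08206 × 876.15) = 3.165 mol
n(NO2) = (4/2) × 3.165 = 6.330 mol
P(NO2) = nRT/V = 6.330 × 0.08206 × 876.15 / 18.5 = 24.60 atm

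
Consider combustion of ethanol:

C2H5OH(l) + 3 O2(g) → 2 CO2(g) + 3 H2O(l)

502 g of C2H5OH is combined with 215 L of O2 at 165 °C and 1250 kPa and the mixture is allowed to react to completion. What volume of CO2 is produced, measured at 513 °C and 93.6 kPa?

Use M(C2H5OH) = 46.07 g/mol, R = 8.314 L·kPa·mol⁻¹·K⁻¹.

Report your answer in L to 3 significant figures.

1520 L

n(C2H5OH) = 502 / 46.07 = 10.90 mol
n(O2) = PV/RT = (1250 × 215) / (8.314 × 438.15) = 73.78 mol
For 10.90 mol C2H5OH, stoichiometry requires (3/1) × 10.90 = 32.70 mol O2; 73.78 mol is available, so C2H5OH is limiting.
n(CO2) = (2/1) × 10.90 = 21.80 mol
V(CO2) = nRT/P = 21.80 × 8.314 × 786.15 / 93.6 = 1522 L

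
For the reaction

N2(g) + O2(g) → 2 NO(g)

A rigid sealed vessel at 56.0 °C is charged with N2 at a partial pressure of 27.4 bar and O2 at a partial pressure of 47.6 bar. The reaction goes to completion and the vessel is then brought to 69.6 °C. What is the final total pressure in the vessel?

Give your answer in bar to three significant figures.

78.1 bar

With V and T fixed, P_i ∝ n_i, so the mole ratios apply directly to partial pressures at 56.0 °C.
P(O2) required for 27.4 bar of N2 = (1/1) × 27.4 = 27.40 bar; available 47.6 bar, so N2 is limiting.
P(O2) remaining = 47.6 − (1/1) × 27.4 = 20.20 bar
P(gaseous products) = (2)/1 × 27.4 = 54.80 bar
P_total at 56.0 °C = 20.20 + 54.80 = 75.00 bar
Scaling to 69.6 °C: P = 75.00 × 342.75/329.15 = 78.10 bar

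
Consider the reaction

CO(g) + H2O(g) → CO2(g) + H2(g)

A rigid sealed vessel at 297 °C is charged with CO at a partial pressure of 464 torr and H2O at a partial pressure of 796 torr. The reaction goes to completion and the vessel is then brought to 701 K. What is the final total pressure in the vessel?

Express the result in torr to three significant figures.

1550 torr

With V and T fixed, P_i ∝ n_i, so the mole ratios apply directly to partial pressures at 297 °C.
P(H2O) required for 464 torr of CO = (1/1) × 464 = 464.0 torr; available 796 torr, so CO is limiting.
P(H2O) remaining = 796 − (1/1) × 464 = 332.0 torr
P(gaseous products) = (1+1)/1 × 464 = 928.0 torr
P_total at 297 °C = 332.0 + 928.0 = 1260 torr
Scaling to 701 K: P = 1260 × 701/570.15 = 1549 torr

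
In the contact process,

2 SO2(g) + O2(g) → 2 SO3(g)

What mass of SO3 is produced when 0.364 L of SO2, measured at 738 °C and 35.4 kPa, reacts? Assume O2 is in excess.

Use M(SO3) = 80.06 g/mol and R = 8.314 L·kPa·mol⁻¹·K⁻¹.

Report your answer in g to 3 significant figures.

n(SO2) = PV/RT = (35.4 × 0.364) / (8.314 × 1011.15) = 0.001533 mol
n(SO3) = (2/2) × 0.001533 = 0.001533 mol
m(SO3) = 0.001533 × 80.06 = 0.1227 g

0.123 g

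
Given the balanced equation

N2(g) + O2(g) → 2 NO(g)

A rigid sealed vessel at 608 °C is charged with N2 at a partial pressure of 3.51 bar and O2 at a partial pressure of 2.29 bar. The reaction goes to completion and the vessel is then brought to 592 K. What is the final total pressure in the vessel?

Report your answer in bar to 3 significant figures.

3.90 bar

Because the vessel is rigid and T is held at 608 °C, work the stoichiometry in partial pressures (P_i = n_iRT/V).
P(O2) required for 3.51 bar of N2 = (1/1) × 3.51 = 3.510 bar; available 2.29 bar, so O2 is limiting.
P(N2) remaining = 3.51 − (1/1) × 2.29 = 1.220 bar
P(gaseous products) = (2)/1 × 2.29 = 4.580 bar
P_total at 608 °C = 1.220 + 4.580 = 5.800 bar
Scaling to 592 K: P = 5.800 × 592/881.15 = 3.897 bar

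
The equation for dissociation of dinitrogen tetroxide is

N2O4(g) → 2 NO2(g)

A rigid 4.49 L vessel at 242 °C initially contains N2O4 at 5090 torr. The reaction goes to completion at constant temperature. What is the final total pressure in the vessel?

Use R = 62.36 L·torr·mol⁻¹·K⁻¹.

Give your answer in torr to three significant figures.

10200 torr

At constant T and V, P ∝ n(gas): 1 mol gas → 2 mol gas.
P_final = (2/1) × 5090 = 10180 torr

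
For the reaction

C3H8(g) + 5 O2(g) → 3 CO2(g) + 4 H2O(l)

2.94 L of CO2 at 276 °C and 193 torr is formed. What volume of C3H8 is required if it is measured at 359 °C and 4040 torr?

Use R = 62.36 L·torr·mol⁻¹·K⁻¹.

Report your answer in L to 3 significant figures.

n(CO2) = PV/RT = (193 × 2.94) / (62.36 × 549.15) = 0.01657 mol
n(C3H8) = (1/3) × 0.01657 = 0.005523 mol
V = nRT/P = 0.005523 × 62.36 × 632.15 / 4040 = 0.05389 L

0.0539 L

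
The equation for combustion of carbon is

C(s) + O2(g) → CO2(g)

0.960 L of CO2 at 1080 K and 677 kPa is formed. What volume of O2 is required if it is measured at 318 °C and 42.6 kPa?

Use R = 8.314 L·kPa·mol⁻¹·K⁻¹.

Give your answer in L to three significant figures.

n(CO2) = PV/RT = (677 × 0.960) / (8.314 × 1080) = 0.07238 mol
n(O2) = (1/1) × 0.07238 = 0.07238 mol
V = nRT/P = 0.07238 × 8.314 × 591.15 / 42.6 = 8.351 L

8.35 L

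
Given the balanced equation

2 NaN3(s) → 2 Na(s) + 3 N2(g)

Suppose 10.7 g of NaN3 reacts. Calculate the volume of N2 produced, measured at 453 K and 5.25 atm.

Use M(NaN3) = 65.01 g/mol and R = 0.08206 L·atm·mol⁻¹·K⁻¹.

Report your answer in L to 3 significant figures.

n(NaN3) = 10.70 / 65.01 = 0.1646 mol
n(N2) = (3/2) × 0.1646 = 0.2469 mol
V = nRT/P = 0.2469 × 0.08206 × 453 / 5.25 = 1.748 L

1.75 L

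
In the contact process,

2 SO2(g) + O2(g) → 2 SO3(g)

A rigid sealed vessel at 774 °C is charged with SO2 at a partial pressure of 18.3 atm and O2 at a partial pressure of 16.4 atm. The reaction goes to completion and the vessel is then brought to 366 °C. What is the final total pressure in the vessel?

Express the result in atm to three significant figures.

At constant V, partial pressures at 774 °C are proportional to moles, so apply stoichiometry directly to pressures.
P(O2) required for 18.3 atm of SO2 = (1/2) × 18.3 = 9.150 atm; available 16.4 atm, so SO2 is limiting.
P(O2) remaining = 16.4 − (1/2) × 18.3 = 7.250 atm
P(gaseous products) = (2)/2 × 18.3 = 18.30 atm
P_total at 774 °C = 7.250 + 18.30 = 25.55 atm
Scaling to 366 °C: P = 25.55 × 639.15/1047.15 = 15.59 atm

15.6 atm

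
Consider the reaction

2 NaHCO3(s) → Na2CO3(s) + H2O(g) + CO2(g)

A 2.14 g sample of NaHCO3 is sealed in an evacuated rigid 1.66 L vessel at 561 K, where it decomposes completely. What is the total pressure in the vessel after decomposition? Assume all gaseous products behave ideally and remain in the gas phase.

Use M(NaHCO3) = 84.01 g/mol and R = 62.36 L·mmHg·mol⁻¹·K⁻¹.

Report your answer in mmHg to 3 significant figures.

n(NaHCO3) = 2.14 / 84.01 = 0.02547 mol
n(gas produced) = (2/2) × 0.02547 = 0.02547 mol
P = nRT/V = 0.02547 × 62.36 × 561 / 1.66 = 536.8 mmHg

537 mmHg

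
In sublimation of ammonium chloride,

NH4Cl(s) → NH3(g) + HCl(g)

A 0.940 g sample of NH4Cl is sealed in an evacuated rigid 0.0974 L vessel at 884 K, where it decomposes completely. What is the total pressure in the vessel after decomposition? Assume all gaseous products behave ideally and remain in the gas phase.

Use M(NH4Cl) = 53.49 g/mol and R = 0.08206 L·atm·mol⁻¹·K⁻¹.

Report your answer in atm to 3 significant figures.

26.2 atm

n(NH4Cl) = 0.940 / 53.49 = 0.01757 mol
n(gas produced) = (2/1) × 0.01757 = 0.03514 mol
P = nRT/V = 0.03514 × 0.08206 × 884 / 0.0974 = 26.17 atm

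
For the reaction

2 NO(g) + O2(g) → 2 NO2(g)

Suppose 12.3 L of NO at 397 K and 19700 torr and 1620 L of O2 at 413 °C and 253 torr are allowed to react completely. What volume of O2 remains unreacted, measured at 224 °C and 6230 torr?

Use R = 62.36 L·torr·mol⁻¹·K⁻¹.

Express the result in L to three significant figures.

23.3 L

n(NO) = PV/RT = (19700 × 12.3) / (62.36 × 397) = 9.788 mol
n(O2) = PV/RT = (253 × 1620) / (62.36 × 686.15) = 9.579 mol
For 9.788 mol NO, stoichiometry requires (1/2) × 9.788 = 4.894 mol O2; 9.579 mol is available, so NO is limiting.
n(O2) consumed = (1/2) × 9.788 = 4.894 mol; remaining = 9.579 − 4.894 = 4.685 mol
V(O2) = nRT/P = 4.685 × 62.36 × 497.15 / 6230 = 23.31 L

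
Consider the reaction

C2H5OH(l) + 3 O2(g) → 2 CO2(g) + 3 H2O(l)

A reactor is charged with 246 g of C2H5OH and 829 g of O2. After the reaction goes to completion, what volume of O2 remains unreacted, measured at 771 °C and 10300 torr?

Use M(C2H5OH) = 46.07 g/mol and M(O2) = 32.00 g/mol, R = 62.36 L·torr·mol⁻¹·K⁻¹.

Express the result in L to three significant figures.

n(C2H5OH) = 246 / 46.07 = 5.340 mol
n(O2) = 829 / 32.00 = 25.91 mol
For 5.340 mol C2H5OH, stoichiometry requires (3/1) × 5.340 = 16.02 mol O2; 25.91 mol is available, so C2H5OH is limiting.
n(O2) consumed = (3/1) × 5.340 = 16.02 mol; remaining = 25.91 − 16.02 = 9.890 mol
V(O2) = nRT/P = 9.890 × 62.36 × 1044.15 / 10300 = 62.52 L

62.5 L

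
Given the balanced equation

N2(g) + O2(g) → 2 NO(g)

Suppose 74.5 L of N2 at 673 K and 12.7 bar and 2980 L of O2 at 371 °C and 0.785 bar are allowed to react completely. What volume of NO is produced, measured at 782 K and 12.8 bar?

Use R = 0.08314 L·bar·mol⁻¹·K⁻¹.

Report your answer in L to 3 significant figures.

172 L

n(N2) = PV/RT = (12.7 × 74.5) / (0.08314 × 673) = 16.91 mol
n(O2) = PV/RT = (0.785 × 2980) / (0.08314 × 644.15) = 43.68 mol
For 16.91 mol N2, stoichiometry requires (1/1) × 16.91 = 16.91 mol O2; 43.68 mol is available, so N2 is limiting.
n(NO) = (2/1) × 16.91 = 33.82 mol
V(NO) = nRT/P = 33.82 × 0.08314 × 782 / 12.8 = 171.8 L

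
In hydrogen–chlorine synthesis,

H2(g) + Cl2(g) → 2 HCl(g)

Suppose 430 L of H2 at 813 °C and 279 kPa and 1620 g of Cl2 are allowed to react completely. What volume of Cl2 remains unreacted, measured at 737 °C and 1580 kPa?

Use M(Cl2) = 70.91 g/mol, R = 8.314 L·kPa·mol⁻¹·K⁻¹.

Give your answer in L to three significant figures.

50.8 L

n(H2) = PV/RT = (279 × 430) / (8.314 × 1086.15) = 13.29 mol
n(Cl2) = 1620 / 70.91 = 22.85 mol
For 13.29 mol H2, stoichiometry requires (1/1) × 13.29 = 13.29 mol Cl2; 22.85 mol is available, so H2 is limiting.
n(Cl2) consumed = (1/1) × 13.29 = 13.29 mol; remaining = 22.85 − 13.29 = 9.560 mol
V(Cl2) = nRT/P = 9.560 × 8.314 × 1010.15 / 1580 = 50.82 L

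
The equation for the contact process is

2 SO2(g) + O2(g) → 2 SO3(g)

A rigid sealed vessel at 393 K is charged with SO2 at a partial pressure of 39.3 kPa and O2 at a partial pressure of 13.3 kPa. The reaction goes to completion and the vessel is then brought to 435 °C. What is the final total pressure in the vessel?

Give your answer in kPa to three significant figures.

Because the vessel is rigid and T is held at 393 K, work the stoichiometry in partial pressures (P_i = n_iRT/V).
P(O2) required for 39.3 kPa of SO2 = (1/2) × 39.3 = 19.65 kPa; available 13.3 kPa, so O2 is limiting.
P(SO2) remaining = 39.3 − (2/1) × 13.3 = 12.70 kPa
P(gaseous products) = (2)/1 × 13.3 = 26.60 kPa
P_total at 393 K = 12.70 + 26.60 = 39.30 kPa
Scaling to 435 °C: P = 39.30 × 708.15/393 = 70.81 kPa

70.8 kPa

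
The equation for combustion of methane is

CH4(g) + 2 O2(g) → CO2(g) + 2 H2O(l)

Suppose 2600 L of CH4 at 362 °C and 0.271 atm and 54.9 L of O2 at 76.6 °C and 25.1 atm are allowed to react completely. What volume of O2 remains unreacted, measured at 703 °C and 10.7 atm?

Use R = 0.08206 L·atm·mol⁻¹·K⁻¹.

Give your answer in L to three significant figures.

n(CH4) = PV/RT = (0.271 × 2600) / (0.08206 × 635.15) = 13.52 mol
n(O2) = PV/RT = (25.1 × 54.9) / (0.08206 × 349.75) = 48.01 mol
For 13.52 mol CH4, stoichiometry requires (2/1) × 13.52 = 27.04 mol O2; 48.01 mol is available, so CH4 is limiting.
n(O2) consumed = (2/1) × 13.52 = 27.04 mol; remaining = 48.01 − 27.04 = 20.97 mol
V(O2) = nRT/P = 20.97 × 0.08206 × 976.15 / 10.7 = 157.0 L

157 L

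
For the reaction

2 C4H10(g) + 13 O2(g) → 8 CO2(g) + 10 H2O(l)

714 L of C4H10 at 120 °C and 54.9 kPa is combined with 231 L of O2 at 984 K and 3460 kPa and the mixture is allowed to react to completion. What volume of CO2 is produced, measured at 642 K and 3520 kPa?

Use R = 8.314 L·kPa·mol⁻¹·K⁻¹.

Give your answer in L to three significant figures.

72.7 L

n(C4H10) = PV/RT = (54.9 × 714) / (8.314 × 393.15) = 11.99 mol
n(O2) = PV/RT = (3460 × 231) / (8.314 × 984) = 97.70 mol
For 11.99 mol C4H10, stoichiometry requires (13/2) × 11.99 = 77.94 mol O2; 97.70 mol is available, so C4H10 is limiting.
n(CO2) = (8/2) × 11.99 = 47.96 mol
V(CO2) = nRT/P = 47.96 × 8.314 × 642 / 3520 = 72.72 L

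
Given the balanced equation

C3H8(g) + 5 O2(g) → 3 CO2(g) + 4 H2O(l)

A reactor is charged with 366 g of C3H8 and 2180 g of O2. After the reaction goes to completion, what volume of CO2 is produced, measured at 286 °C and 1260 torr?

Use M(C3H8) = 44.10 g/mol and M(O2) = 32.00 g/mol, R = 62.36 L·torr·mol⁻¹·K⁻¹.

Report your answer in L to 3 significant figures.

689 L

n(C3H8) = 366 / 44.10 = 8.299 mol
n(O2) = 2180 / 32.00 = 68.12 mol
For 8.299 mol C3H8, stoichiometry requires (5/1) × 8.299 = 41.49 mol O2; 68.12 mol is available, so C3H8 is limiting.
n(CO2) = (3/1) × 8.299 = 24.90 mol
V(CO2) = nRT/P = 24.90 × 62.36 × 559.15 / 1260 = 689.1 L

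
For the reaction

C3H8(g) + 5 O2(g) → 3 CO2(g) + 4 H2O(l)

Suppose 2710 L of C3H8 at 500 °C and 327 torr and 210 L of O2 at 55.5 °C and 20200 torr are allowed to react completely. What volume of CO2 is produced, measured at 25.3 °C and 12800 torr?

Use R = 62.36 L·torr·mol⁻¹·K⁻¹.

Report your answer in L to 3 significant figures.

n(C3H8) = PV/RT = (327 × 2710) / (62.36 × 773.15) = 18.38 mol
n(O2) = PV/RT = (20200 × 210) / (62.36 × 328.65) = 207.0 mol
For 18.38 mol C3H8, stoichiometry requires (5/1) × 18.38 = 91.90 mol O2; 207.0 mol is available, so C3H8 is limiting.
n(CO2) = (3/1) × 18.38 = 55.14 mol
V(CO2) = nRT/P = 55.14 × 62.36 × 298.45 / 12800 = 80.17 L

80.2 L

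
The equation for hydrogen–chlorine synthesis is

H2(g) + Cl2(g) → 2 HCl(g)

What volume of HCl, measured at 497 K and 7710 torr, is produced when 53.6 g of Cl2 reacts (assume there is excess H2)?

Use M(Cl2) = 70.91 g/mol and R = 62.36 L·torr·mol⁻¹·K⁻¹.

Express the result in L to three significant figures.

6.08 L

n(Cl2) = 53.60 / 70.91 = 0.7559 mol
n(HCl) = (2/1) × 0.7559 = 1.512 mol
V = nRT/P = 1.512 × 62.36 × 497 / 7710 = 6.078 L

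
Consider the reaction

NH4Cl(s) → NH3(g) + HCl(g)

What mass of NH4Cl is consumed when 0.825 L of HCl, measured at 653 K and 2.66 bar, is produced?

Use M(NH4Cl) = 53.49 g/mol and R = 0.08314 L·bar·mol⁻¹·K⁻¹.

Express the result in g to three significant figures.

n(HCl) = PV/RT = (2.66 × 0.825) / (0.08314 × 653) = 0.04042 mol
n(NH4Cl) = (1/1) × 0.04042 = 0.04042 mol
m(NH4Cl) = 0.04042 × 53.49 = 2.162 g

2.16 g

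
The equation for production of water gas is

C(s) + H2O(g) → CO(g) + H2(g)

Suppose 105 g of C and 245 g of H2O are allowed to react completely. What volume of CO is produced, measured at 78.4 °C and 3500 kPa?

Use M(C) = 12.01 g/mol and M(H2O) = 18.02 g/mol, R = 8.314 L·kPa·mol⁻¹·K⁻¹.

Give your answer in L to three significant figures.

n(C) = 105 / 12.01 = 8.743 mol
n(H2O) = 245 / 18.02 = 13.60 mol
For 8.743 mol C, stoichiometry requires (1/1) × 8.743 = 8.743 mol H2O; 13.60 mol is available, so C is limiting.
n(CO) = (1/1) × 8.743 = 8.743 mol
V(CO) = nRT/P = 8.743 × 8.314 × 351.55 / 3500 = 7.301 L

7.30 L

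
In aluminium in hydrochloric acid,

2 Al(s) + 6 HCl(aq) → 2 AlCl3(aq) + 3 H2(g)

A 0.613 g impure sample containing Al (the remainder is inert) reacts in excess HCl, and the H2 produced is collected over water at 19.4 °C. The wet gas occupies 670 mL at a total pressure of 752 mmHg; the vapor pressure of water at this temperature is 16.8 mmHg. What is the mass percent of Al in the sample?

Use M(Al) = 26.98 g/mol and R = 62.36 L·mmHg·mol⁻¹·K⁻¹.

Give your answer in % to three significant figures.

P(H2) = 752 − 16.8 = 735.2 mmHg
n(H2) = PV/RT = (735.2 × 0.6700) / (62.36 × 292.55) = 0.02700 mol
n(Al) = (2/3) × 0.02700 = 0.01800 mol
m(Al) = 0.01800 × 26.98 = 0.4856 g
%Al = 0.4856 / 0.613 × 100 = 79.22%

79.2 %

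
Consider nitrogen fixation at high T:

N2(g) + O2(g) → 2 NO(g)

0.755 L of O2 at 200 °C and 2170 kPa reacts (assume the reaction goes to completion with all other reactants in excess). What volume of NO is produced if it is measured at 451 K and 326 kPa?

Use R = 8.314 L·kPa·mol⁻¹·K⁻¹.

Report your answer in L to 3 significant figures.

n(O2) = PV/RT = (2170 × 0.755) / (8.314 × 473.15) = 0.4165 mol
n(NO) = (2/1) × 0.4165 = 0.8330 mol
V = nRT/P = 0.8330 × 8.314 × 451 / 326 = 9.581 L

9.58 L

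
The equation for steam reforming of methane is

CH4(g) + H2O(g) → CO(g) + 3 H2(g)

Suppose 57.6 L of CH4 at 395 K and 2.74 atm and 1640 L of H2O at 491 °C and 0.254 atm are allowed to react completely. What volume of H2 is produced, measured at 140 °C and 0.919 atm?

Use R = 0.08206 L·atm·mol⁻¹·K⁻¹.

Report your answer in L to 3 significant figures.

539 L

n(CH4) = PV/RT = (2.74 × 57.6) / (0.08206 × 395) = 4.869 mol
n(H2O) = PV/RT = (0.254 × 1640) / (0.08206 × 764.15) = 6.643 mol
For 4.869 mol CH4, stoichiometry requires (1/1) × 4.869 = 4.869 mol H2O; 6.643 mol is available, so CH4 is limiting.
n(H2) = (3/1) × 4.869 = 14.61 mol
V(H2) = nRT/P = 14.61 × 0.08206 × 413.15 / 0.919 = 539.0 L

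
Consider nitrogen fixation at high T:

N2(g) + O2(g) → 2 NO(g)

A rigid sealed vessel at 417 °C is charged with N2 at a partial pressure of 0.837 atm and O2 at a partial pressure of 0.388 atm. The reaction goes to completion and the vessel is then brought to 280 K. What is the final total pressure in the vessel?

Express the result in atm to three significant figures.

0.497 atm

Because the vessel is rigid and T is held at 417 °C, work the stoichiometry in partial pressures (P_i = n_iRT/V).
P(O2) required for 0.837 atm of N2 = (1/1) × 0.837 = 0.8370 atm; available 0.388 atm, so O2 is limiting.
P(N2) remaining = 0.837 − (1/1) × 0.388 = 0.4490 atm
P(gaseous products) = (2)/1 × 0.388 = 0.7760 atm
P_total at 417 °C = 0.4490 + 0.7760 = 1.225 atm
Scaling to 280 K: P = 1.225 × 280/690.15 = 0.4970 atm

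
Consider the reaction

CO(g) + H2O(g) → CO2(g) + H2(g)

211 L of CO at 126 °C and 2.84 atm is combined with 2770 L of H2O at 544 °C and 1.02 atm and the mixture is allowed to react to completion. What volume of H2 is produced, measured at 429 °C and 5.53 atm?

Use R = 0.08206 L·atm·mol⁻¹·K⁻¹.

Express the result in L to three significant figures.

191 L

n(CO) = PV/RT = (2.84 × 211) / (0.08206 × 399.15) = 18.30 mol
n(H2O) = PV/RT = (1.02 × 2770) / (0.08206 × 817.15) = 42.14 mol
For 18.30 mol CO, stoichiometry requires (1/1) × 18.30 = 18.30 mol H2O; 42.14 mol is available, so CO is limiting.
n(H2) = (1/1) × 18.30 = 18.30 mol
V(H2) = nRT/P = 18.30 × 0.08206 × 702.15 / 5.53 = 190.7 L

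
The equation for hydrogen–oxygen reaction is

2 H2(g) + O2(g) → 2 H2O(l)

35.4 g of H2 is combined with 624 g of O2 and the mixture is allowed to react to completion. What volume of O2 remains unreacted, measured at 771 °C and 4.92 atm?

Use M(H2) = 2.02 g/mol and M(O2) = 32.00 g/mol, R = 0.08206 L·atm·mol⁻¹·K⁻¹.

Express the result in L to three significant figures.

n(H2) = 35.4 / 2.02 = 17.52 mol
n(O2) = 624 / 32.00 = 19.50 mol
For 17.52 mol H2, stoichiometry requires (1/2) × 17.52 = 8.760 mol O2; 19.50 mol is available, so H2 is limiting.
n(O2) consumed = (1/2) × 17.52 = 8.760 mol; remaining = 19.50 − 8.760 = 10.74 mol
V(O2) = nRT/P = 10.74 × 0.08206 × 1044.15 / 4.92 = 187.0 L

187 L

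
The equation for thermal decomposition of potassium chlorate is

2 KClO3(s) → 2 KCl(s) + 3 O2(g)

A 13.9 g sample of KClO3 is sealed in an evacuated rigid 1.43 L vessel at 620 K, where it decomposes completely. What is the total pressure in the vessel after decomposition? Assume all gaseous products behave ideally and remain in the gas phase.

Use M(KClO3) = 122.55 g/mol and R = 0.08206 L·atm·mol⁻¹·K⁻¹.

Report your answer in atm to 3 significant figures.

n(KClO3) = 13.9 / 122.55 = 0.1134 mol
n(gas produced) = (3/2) × 0.1134 = 0.1701 mol
P = nRT/V = 0.1701 × 0.08206 × 620 / 1.43 = 6.052 atm

6.05 atm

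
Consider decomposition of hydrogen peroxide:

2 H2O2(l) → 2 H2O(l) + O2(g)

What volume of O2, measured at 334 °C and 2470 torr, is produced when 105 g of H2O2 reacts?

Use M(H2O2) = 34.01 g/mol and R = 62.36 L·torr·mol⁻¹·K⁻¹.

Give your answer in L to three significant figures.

23.7 L

n(H2O2) = 105.0 / 34.01 = 3.087 mol
n(O2) = (1/2) × 3.087 = 1.544 mol
V = nRT/P = 1.544 × 62.36 × 607.15 / 2470 = 23.67 L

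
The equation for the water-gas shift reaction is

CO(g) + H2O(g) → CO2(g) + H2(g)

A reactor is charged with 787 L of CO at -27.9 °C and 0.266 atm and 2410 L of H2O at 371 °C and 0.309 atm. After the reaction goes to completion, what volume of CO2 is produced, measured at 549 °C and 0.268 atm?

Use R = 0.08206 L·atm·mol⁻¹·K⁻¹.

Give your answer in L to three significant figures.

n(CO) = PV/RT = (0.266 × 787) / (0.08206 × 245.25) = 10.40 mol
n(H2O) = PV/RT = (0.309 × 2410) / (0.08206 × 644.15) = 14.09 mol
For 10.40 mol CO, stoichiometry requires (1/1) × 10.40 = 10.40 mol H2O; 14.09 mol is available, so CO is limiting.
n(CO2) = (1/1) × 10.40 = 10.40 mol
V(CO2) = nRT/P = 10.40 × 0.08206 × 822.15 / 0.268 = 2618 L

2620 L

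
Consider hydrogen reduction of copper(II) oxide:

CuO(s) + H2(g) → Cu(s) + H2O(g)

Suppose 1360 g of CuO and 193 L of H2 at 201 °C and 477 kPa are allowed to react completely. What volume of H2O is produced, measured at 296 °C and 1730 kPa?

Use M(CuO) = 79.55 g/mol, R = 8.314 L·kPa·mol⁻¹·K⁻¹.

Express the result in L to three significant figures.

46.8 L

n(CuO) = 1360 / 79.55 = 17.10 mol
n(H2) = PV/RT = (477 × 193) / (8.314 × 474.15) = 23.35 mol
For 17.10 mol CuO, stoichiometry requires (1/1) × 17.10 = 17.10 mol H2; 23.35 mol is available, so CuO is limiting.
n(H2O) = (1/1) × 17.10 = 17.10 mol
V(H2O) = nRT/P = 17.10 × 8.314 × 569.15 / 1730 = 46.77 L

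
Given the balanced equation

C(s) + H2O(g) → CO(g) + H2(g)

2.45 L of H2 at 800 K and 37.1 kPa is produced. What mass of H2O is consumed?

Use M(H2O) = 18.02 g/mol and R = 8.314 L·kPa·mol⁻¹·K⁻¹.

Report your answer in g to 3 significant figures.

n(H2) = PV/RT = (37.1 × 2.45) / (8.314 × 800) = 0.01367 mol
n(H2O) = (1/1) × 0.01367 = 0.01367 mol
m(H2O) = 0.01367 × 18.02 = 0.2463 g

0.246 g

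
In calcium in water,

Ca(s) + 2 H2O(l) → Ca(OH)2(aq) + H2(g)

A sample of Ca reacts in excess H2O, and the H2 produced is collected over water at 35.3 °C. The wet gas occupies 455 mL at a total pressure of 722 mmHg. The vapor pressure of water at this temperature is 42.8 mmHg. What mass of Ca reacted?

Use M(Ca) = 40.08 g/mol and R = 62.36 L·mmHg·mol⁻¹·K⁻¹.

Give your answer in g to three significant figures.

P(H2) = 722 − 42.8 = 679.2 mmHg
n(H2) = PV/RT = (679.2 × 0.4550) / (62.36 × 308.45) = 0.01607 mol
n(Ca) = (1/1) × 0.01607 = 0.01607 mol
m(Ca) = 0.01607 × 40.08 = 0.6441 g

0.644 g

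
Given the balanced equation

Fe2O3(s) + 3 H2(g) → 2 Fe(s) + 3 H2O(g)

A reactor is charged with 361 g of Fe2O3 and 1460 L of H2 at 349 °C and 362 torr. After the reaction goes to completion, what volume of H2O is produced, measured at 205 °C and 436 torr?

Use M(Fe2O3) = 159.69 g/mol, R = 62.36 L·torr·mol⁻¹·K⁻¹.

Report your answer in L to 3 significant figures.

n(Fe2O3) = 361 / 159.69 = 2.261 mol
n(H2) = PV/RT = (362 × 1460) / (62.36 × 622.15) = 13.62 mol
For 2.261 mol Fe2O3, stoichiometry requires (3/1) × 2.261 = 6.783 mol H2; 13.62 mol is available, so Fe2O3 is limiting.
n(H2O) = (3/1) × 2.261 = 6.783 mol
V(H2O) = nRT/P = 6.783 × 62.36 × 478.15 / 436 = 463.9 L

464 L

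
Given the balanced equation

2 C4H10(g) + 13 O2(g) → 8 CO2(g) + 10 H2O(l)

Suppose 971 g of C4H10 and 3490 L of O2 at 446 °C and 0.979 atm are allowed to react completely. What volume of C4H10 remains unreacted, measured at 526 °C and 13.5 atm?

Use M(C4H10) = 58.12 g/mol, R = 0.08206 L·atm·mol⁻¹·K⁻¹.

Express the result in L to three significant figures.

n(C4H10) = 971 / 58.12 = 16.71 mol
n(O2) = PV/RT = (0.979 × 3490) / (0.08206 × 719.15) = 57.90 mol
For 16.71 mol C4H10, stoichiometry requires (13/2) × 16.71 = 108.6 mol O2; 57.90 mol is available, so O2 is limiting.
n(C4H10) consumed = (2/13) × 57.90 = 8.908 mol; remaining = 16.71 − 8.908 = 7.802 mol
V(C4H10) = nRT/P = 7.802 × 0.08206 × 799.15 / 13.5 = 37.90 L

37.9 L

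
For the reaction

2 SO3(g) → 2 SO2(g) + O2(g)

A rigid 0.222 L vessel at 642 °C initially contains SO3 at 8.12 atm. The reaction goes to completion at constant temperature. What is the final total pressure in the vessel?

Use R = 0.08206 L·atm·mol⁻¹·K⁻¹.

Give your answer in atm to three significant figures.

Rigid vessel, constant T ⇒ P scales with total gas moles (2 → 3).
P_final = (3/2) × 8.12 = 12.18 atm

12.2 atm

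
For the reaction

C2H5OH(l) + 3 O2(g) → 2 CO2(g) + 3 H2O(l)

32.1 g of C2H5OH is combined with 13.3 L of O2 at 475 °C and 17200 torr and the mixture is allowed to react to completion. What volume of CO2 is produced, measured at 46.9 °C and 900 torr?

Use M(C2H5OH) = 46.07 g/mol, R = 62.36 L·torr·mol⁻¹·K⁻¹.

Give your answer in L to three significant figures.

n(C2H5OH) = 32.1 / 46.07 = 0.6968 mol
n(O2) = PV/RT = (17200 × 13.3) / (62.36 × 748.15) = 4.903 mol
For 0.6968 mol C2H5OH, stoichiometry requires (3/1) × 0.6968 = 2.090 mol O2; 4.903 mol is available, so C2H5OH is limiting.
n(CO2) = (2/1) × 0.6968 = 1.394 mol
V(CO2) = nRT/P = 1.394 × 62.36 × 320.05 / 900 = 30.91 L

30.9 L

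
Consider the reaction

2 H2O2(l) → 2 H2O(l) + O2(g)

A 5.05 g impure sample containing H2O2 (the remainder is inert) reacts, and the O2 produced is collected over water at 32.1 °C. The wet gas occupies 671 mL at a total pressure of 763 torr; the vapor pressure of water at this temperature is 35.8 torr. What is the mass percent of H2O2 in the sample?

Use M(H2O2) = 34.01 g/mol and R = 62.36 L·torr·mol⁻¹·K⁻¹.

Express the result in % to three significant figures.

P(O2) = 763 − 35.8 = 727.2 torr
n(O2) = PV/RT = (727.2 × 0.6710) / (62.36 × 305.25) = 0.02563 mol
n(H2O2) = (2/1) × 0.02563 = 0.05126 mol
m(H2O2) = 0.05126 × 34.01 = 1.743 g
%H2O2 = 1.743 / 5.05 × 100 = 34.51%

34.5 %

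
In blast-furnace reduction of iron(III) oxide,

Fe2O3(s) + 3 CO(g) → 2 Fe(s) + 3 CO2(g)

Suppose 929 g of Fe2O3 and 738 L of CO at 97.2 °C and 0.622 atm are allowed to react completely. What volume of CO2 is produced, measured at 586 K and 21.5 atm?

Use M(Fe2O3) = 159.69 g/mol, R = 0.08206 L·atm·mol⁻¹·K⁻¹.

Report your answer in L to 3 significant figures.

33.8 L

n(Fe2O3) = 929 / 159.69 = 5.818 mol
n(CO) = PV/RT = (0.622 × 738) / (0.08206 × 370.35) = 15.10 mol
For 5.818 mol Fe2O3, stoichiometry requires (3/1) × 5.818 = 17.45 mol CO; 15.10 mol is available, so CO is limiting.
n(CO2) = (3/3) × 15.10 = 15.10 mol
V(CO2) = nRT/P = 15.10 × 0.08206 × 586 / 21.5 = 33.77 L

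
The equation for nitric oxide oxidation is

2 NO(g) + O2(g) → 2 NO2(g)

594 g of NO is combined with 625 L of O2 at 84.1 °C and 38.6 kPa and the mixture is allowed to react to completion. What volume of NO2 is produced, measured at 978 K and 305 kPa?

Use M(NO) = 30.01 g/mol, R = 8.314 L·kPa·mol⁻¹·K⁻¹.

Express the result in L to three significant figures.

n(NO) = 594 / 30.01 = 19.79 mol
n(O2) = PV/RT = (38.6 × 625) / (8.314 × 357.25) = 8.122 mol
For 19.79 mol NO, stoichiometry requires (1/2) × 19.79 = 9.895 mol O2; 8.122 mol is available, so O2 is limiting.
n(NO2) = (2/1) × 8.122 = 16.24 mol
V(NO2) = nRT/P = 16.24 × 8.314 × 978 / 305 = 432.9 L

433 L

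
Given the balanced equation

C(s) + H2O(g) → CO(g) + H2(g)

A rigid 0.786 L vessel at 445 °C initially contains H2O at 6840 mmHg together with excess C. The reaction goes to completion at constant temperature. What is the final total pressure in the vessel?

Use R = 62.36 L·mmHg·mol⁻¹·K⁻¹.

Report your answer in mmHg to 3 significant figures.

13700 mmHg

At constant T and V, P ∝ n(gas): 1 mol gas → 2 mol gas.
P_final = (2/1) × 6840 = 13680 mmHg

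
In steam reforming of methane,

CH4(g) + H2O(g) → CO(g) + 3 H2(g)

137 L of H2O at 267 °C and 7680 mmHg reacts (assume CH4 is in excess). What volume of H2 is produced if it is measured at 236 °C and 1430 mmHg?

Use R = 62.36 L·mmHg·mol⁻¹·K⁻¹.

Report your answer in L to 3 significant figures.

2080 L

n(H2O) = PV/RT = (7680 × 137) / (62.36 × 540.15) = 31.24 mol
n(H2) = (3/1) × 31.24 = 93.72 mol
V = nRT/P = 93.72 × 62.36 × 509.15 / 1430 = 2081 L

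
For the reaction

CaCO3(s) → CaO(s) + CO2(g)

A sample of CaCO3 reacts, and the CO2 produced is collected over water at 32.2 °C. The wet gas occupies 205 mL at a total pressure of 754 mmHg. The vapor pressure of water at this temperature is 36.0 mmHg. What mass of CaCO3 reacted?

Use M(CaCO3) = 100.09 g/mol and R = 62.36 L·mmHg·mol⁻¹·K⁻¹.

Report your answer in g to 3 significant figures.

0.774 g

P(CO2) = 754 − 36.0 = 718.0 mmHg
n(CO2) = PV/RT = (718.0 × 0.2050) / (62.36 × 305.35) = 0.007730 mol
n(CaCO3) = (1/1) × 0.007730 = 0.007730 mol
m(CaCO3) = 0.007730 × 100.09 = 0.7737 g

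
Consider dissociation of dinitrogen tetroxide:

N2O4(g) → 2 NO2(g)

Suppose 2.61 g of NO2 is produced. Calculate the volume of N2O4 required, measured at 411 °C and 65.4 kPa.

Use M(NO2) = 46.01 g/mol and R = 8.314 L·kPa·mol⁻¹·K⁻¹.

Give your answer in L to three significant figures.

2.47 L

n(NO2) = 2.610 / 46.01 = 0.05673 mol
n(N2O4) = (1/2) × 0.05673 = 0.02837 mol
V = nRT/P = 0.02837 × 8.314 × 684.15 / 65.4 = 2.467 L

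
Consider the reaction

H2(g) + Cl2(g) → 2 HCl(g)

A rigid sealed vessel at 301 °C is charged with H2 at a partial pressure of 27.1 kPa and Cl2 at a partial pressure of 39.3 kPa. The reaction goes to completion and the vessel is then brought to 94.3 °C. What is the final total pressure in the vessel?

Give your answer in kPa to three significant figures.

With V and T fixed, P_i ∝ n_i, so the mole ratios apply directly to partial pressures at 301 °C.
P(Cl2) required for 27.1 kPa of H2 = (1/1) × 27.1 = 27.10 kPa; available 39.3 kPa, so H2 is limiting.
P(Cl2) remaining = 39.3 − (1/1) × 27.1 = 12.20 kPa
P(gaseous products) = (2)/1 × 27.1 = 54.20 kPa
P_total at 301 °C = 12.20 + 54.20 = 66.40 kPa
Scaling to 94.3 °C: P = 66.40 × 367.45/574.15 = 42.50 kPa

42.5 kPa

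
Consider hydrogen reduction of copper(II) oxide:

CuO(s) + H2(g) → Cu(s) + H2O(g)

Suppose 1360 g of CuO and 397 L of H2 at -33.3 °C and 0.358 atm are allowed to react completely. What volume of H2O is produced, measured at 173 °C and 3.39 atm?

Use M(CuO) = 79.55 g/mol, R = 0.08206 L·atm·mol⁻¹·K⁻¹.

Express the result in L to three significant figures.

n(CuO) = 1360 / 79.55 = 17.10 mol
n(H2) = PV/RT = (0.358 × 397) / (0.08206 × 239.85) = 7.221 mol
For 17.10 mol CuO, stoichiometry requires (1/1) × 17.10 = 17.10 mol H2; 7.221 mol is available, so H2 is limiting.
n(H2O) = (1/1) × 7.221 = 7.221 mol
V(H2O) = nRT/P = 7.221 × 0.08206 × 446.15 / 3.39 = 77.98 L

78.0 L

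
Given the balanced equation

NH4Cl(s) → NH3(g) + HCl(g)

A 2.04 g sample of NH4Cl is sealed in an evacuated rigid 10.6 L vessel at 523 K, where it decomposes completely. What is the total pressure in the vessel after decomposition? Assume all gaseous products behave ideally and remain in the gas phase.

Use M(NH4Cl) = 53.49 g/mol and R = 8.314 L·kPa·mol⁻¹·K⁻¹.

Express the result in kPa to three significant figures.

n(NH4Cl) = 2.04 / 53.49 = 0.03814 mol
n(gas produced) = (2/1) × 0.03814 = 0.07628 mol
P = nRT/V = 0.07628 × 8.314 × 523 / 10.6 = 31.29 kPa

31.3 kPa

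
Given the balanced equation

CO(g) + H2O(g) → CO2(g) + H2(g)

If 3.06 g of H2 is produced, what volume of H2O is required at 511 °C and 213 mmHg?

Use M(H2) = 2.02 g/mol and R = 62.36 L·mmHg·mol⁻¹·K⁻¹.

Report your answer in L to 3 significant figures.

348 L

n(H2) = 3.060 / 2.02 = 1.515 mol
n(H2O) = (1/1) × 1.515 = 1.515 mol
V = nRT/P = 1.515 × 62.36 × 784.15 / 213 = 347.8 L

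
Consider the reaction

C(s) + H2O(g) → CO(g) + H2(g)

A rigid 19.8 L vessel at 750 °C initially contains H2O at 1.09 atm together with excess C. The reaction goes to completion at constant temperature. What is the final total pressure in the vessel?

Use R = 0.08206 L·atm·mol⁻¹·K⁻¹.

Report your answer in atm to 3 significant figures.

2.18 atm

Rigid vessel, constant T ⇒ P scales with total gas moles (1 → 2).
P_final = (2/1) × 1.09 = 2.180 atm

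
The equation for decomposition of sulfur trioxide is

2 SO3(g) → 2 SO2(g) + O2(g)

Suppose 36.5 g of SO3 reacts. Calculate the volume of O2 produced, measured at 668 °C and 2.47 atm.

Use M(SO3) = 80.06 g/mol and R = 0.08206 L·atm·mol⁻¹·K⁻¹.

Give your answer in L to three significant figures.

n(SO3) = 36.50 / 80.06 = 0.4559 mol
n(O2) = (1/2) × 0.4559 = 0.2280 mol
V = nRT/P = 0.2280 × 0.08206 × 941.15 / 2.47 = 7.129 L

7.13 L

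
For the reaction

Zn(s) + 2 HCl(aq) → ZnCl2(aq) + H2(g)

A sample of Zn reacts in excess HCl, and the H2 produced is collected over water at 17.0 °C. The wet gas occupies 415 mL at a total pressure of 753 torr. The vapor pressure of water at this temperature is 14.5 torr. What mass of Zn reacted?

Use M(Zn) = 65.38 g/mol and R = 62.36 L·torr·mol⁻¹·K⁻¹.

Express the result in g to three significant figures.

P(H2) = 753 − 14.5 = 738.5 torr
n(H2) = PV/RT = (738.5 × 0.4150) / (62.36 × 290.15) = 0.01694 mol
n(Zn) = (1/1) × 0.01694 = 0.01694 mol
m(Zn) = 0.01694 × 65.38 = 1.108 g

1.11 g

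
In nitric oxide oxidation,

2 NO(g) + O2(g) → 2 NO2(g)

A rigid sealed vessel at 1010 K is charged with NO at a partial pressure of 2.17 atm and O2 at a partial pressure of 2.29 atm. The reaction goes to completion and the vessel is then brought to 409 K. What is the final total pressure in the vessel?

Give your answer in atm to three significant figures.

At constant V, partial pressures at 1010 K are proportional to moles, so apply stoichiometry directly to pressures.
P(O2) required for 2.17 atm of NO = (1/2) × 2.17 = 1.085 atm; available 2.29 atm, so NO is limiting.
P(O2) remaining = 2.29 − (1/2) × 2.17 = 1.205 atm
P(gaseous products) = (2)/2 × 2.17 = 2.170 atm
P_total at 1010 K = 1.205 + 2.170 = 3.375 atm
Scaling to 409 K: P = 3.375 × 409/1010 = 1.367 atm

1.37 atm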